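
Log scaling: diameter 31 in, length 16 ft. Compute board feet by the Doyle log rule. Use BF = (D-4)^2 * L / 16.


Doyle: BF = (D - 4)^2 * L / 16
Adjusted diameter = 31 - 4 = 27 in
(D-4)^2 = 27^2 = 729
BF = 729 * 16 / 16 = 729 BF

729


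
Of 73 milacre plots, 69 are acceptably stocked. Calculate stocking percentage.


Formula: Stocking % = stocked plots / total plots * 100
Stocking = 69 / 73 * 100
Stocking = 0.9452 * 100 = 94.5%

94.5


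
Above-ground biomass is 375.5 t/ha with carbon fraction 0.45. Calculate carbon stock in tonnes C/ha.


Formula: Carbon Stock = Biomass * Carbon Fraction
C = 375.5 t/ha * 0.45
C = 169.0 t C/ha

169.0


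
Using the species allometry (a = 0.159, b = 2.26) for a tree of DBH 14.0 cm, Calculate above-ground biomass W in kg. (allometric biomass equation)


Formula: W = a * DBH^b  (allometric power law)
DBH^b = 14.0^2.26 = 389.2686
W = 0.159 * 389.2686 = 61.9 kg

61.9


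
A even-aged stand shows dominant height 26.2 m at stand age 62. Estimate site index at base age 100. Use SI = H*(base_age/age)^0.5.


Formula: SI = H_dom * (base_age / age)^0.5
Age ratio = 100 / 62 = 1.6129
sqrt(age_ratio) = 1.27
SI = 26.2 * 1.27 = 33.3 m

33.3


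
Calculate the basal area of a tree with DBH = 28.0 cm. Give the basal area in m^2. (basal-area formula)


Formula: BA = pi * (DBH/2)^2 / 10000  (cm^2 to m^2)
Radius = DBH/2 = 28.0/2 = 14.0 cm
BA = pi * 14.0^2 / 10000
   = 615.7522 cm^2 / 10000
   = 0.0616 m^2

0.0616


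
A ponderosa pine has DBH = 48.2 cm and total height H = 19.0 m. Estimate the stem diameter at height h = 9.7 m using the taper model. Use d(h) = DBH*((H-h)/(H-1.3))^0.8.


Taper: d(h) = DBH * ((H - h) / (H - 1.3))^0.8
Numerator = H - h = 19.0 - 9.7 = 9.3 m
Denominator = H - 1.3 = 19.0 - 1.3 = 17.7 m
Ratio = 9.3 / 17.7 = 0.52542
d = 48.2 * 0.52542^0.8 = 28.8 cm

28.8


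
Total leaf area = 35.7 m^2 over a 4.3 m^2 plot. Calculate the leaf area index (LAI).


Formula: LAI = total leaf area / ground area  (dimensionless)
LAI = 35.7 m^2 / 4.3 m^2
LAI = 8.3

8.3


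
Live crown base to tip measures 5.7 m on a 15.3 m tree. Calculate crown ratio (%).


Formula: Crown Ratio = (Crown Length / Total Height) * 100
CR = (5.7 m / 15.3 m) * 100
CR = 0.3725 * 100 = 37.3%

37.3


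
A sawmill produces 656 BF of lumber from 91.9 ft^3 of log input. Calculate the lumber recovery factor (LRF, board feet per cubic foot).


Formula: LRF = Lumber Output (BF) / Log Input (ft^3)
LRF = 656 BF / 91.9 ft^3
LRF = 7.14 BF/ft^3

7.14


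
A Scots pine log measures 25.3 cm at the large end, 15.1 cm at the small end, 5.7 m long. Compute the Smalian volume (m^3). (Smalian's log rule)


Smalian: V = (A1 + A2)/2 * L,  A = pi*(D/200)^2
A1 = pi*(25.3/200)^2 = 0.050273 m^2
A2 = pi*(15.1/200)^2 = 0.017908 m^2
V = (0.050273+0.017908)/2*5.7 = 0.1943 m^3

0.1943


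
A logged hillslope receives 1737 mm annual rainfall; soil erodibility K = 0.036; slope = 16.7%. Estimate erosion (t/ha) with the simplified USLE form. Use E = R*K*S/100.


Formula: E = R * K * S / 100  (simplified USLE)
R * K = 1737 * 0.036 = 62.532
E = 62.532 * 16.7 / 100 = 10.44 t/ha

10.44


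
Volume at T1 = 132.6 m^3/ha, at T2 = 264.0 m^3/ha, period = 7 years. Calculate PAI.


Formula: PAI = (V_T2 - V_T1) / (T2 - T1)
Volume increment = 264.0 - 132.6 = 131.4 m^3/ha
PAI = 131.4 / 7 = 18.77 m^3/ha/year

18.77


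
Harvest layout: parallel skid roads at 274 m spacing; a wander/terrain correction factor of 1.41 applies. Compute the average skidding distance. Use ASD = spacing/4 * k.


Formula: ASD = (spacing / 4) * correction
Uncorrected distance = spacing / 4 = 274 / 4 = 68.5 m
ASD = 68.5 * 1.41 = 97 m

97


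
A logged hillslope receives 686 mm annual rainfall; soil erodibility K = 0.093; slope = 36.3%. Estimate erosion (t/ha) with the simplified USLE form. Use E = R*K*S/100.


Formula: E = R * K * S / 100  (simplified USLE)
R * K = 686 * 0.093 = 63.798
E = 63.798 * 36.3 / 100 = 23.16 t/ha

23.16


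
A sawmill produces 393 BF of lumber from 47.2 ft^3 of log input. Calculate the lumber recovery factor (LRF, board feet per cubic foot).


Formula: LRF = Lumber Output (BF) / Log Input (ft^3)
LRF = 393 BF / 47.2 ft^3
LRF = 8.33 BF/ft^3

8.33


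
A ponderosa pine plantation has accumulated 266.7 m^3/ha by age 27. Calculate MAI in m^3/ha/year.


Formula: MAI = Total Volume / Stand Age
MAI = 266.7 m^3/ha / 27 years
MAI = 9.88 m^3/ha/year

9.88


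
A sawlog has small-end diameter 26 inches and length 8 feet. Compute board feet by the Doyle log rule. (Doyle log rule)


Doyle: BF = (D - 4)^2 * L / 16
Adjusted diameter = 26 - 4 = 22 in
(D-4)^2 = 22^2 = 484
BF = 484 * 8 / 16 = 242 BF

242


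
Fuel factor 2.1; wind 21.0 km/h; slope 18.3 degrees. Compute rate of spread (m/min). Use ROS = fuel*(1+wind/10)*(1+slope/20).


Formula: ROS = fuel * (1 + wind/10) * (1 + slope/20)
Wind factor = 1 + 21.0/10 = 3.1
Slope factor = 1 + 18.3/20 = 1.915
ROS = 2.1 * 3.1 * 1.915 = 12.47 m/min

12.47


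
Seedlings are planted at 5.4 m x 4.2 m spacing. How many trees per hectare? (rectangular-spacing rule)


Formula: TPH = 10000 m^2/ha / (spacing_x * spacing_y)
Area per tree = 5.4 m * 4.2 m = 22.68 m^2
TPH = 10000 / 22.68 = 441 trees/ha

441


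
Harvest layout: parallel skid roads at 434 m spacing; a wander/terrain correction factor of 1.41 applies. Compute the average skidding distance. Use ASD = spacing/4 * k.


Formula: ASD = (spacing / 4) * correction
Uncorrected distance = spacing / 4 = 434 / 4 = 108.5 m
ASD = 108.5 * 1.41 = 153 m

153


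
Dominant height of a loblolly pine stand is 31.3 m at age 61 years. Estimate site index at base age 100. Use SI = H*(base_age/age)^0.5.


Formula: SI = H_dom * (base_age / age)^0.5
Age ratio = 100 / 61 = 1.63934
sqrt(age_ratio) = 1.28037
SI = 31.3 * 1.28037 = 40.1 m

40.1


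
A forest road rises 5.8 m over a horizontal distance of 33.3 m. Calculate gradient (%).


Formula: Gradient = rise / run * 100
Gradient = 5.8 / 33.3 * 100 = 17.4%

17.4


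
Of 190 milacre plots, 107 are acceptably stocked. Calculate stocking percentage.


Formula: Stocking % = stocked plots / total plots * 100
Stocking = 107 / 190 * 100
Stocking = 0.5632 * 100 = 56.3%

56.3


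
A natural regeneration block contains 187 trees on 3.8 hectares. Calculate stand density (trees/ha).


Formula: Stand Density = N_trees / Area_ha
Density = 187 trees / 3.8 ha
Density = 49 trees/ha

49


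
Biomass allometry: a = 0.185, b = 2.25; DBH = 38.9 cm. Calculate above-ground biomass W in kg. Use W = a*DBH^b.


Formula: W = a * DBH^b  (allometric power law)
DBH^b = 38.9^2.25 = 3779.0845
W = 0.185 * 3779.0845 = 699.1 kg

699.1


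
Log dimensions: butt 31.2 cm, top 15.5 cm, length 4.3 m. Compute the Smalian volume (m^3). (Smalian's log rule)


Smalian: V = (A1 + A2)/2 * L,  A = pi*(D/200)^2
A1 = pi*(31.2/200)^2 = 0.076454 m^2
A2 = pi*(15.5/200)^2 = 0.018869 m^2
V = (0.076454+0.018869)/2*4.3 = 0.2049 m^3

0.2049


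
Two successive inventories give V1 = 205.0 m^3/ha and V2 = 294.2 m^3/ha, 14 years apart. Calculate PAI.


Formula: PAI = (V_T2 - V_T1) / (T2 - T1)
Volume increment = 294.2 - 205.0 = 89.2 m^3/ha
PAI = 89.2 / 14 = 6.37 m^3/ha/year

6.37


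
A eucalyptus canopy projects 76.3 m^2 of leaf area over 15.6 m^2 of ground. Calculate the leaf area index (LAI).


Formula: LAI = total leaf area / ground area  (dimensionless)
LAI = 76.3 m^2 / 15.6 m^2
LAI = 4.89

4.89


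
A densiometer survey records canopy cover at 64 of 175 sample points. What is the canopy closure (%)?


Formula: Canopy closure = covered points / total points * 100
Closure = 64 / 175 * 100
Closure = 0.3657 * 100 = 36.6%

36.6


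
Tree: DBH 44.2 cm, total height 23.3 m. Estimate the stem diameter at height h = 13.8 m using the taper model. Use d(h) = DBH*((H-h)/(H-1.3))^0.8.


Taper: d(h) = DBH * ((H - h) / (H - 1.3))^0.8
Numerator = H - h = 23.3 - 13.8 = 9.5 m
Denominator = H - 1.3 = 23.3 - 1.3 = 22.0 m
Ratio = 9.5 / 22.0 = 0.43182
d = 44.2 * 0.43182^0.8 = 22.6 cm

22.6


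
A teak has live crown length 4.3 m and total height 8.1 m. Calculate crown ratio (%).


Formula: Crown Ratio = (Crown Length / Total Height) * 100
CR = (4.3 m / 8.1 m) * 100
CR = 0.5309 * 100 = 53.1%

53.1


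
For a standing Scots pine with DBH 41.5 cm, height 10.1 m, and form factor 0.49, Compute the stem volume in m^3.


Formula: V = pi * (DBH/200)^2 * H * ff
Radius = DBH/200 = 41.5/200 = 0.2075 m
Radius^2 = 0.2075^2 = 0.04305625 m^2
V = pi * 0.04305625 * 10.1 * 0.49
V = 0.669 m^3

0.669


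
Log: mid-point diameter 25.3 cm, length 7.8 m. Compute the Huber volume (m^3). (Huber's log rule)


Huber: V = Am * L,  Am = pi*(Dm/200)^2
Am = pi*(25.3/200)^2 = 0.050273 m^2
V = 0.050273*7.8 = 0.3921 m^3

0.3921


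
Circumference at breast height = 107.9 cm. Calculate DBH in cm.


Formula: DBH = C / pi
DBH = 107.9 / pi
pi = 3.14159...
DBH = 34.3 cm

34.3


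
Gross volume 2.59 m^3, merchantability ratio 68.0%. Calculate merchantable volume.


Formula: MV = V_total * (merchantable_pct / 100)
Merchantable fraction = 68.0% / 100 = 0.68
MV = 2.59 m^3 * 0.68 = 1.761 m^3

1.761


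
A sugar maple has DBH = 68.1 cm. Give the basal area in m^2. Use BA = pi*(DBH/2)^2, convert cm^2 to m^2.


Formula: BA = pi * (DBH/2)^2 / 10000  (cm^2 to m^2)
Radius = DBH/2 = 68.1/2 = 34.05 cm
BA = pi * 34.05^2 / 10000
   = 3642.3704 cm^2 / 10000
   = 0.3642 m^2

0.3642


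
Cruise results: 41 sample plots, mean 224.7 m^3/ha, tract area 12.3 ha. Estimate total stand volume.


Formula: Total Volume = Mean Volume per ha * Total Area
Total Volume = 224.7 m^3/ha * 12.3 ha
Total Volume = 2764 m^3

2764


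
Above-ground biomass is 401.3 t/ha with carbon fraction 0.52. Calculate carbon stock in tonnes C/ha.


Formula: Carbon Stock = Biomass * Carbon Fraction
C = 401.3 t/ha * 0.52
C = 208.7 t C/ha

208.7


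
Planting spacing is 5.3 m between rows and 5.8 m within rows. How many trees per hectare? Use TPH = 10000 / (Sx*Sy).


Formula: TPH = 10000 m^2/ha / (spacing_x * spacing_y)
Area per tree = 5.3 m * 5.8 m = 30.74 m^2
TPH = 10000 / 30.74 = 325 trees/ha

325


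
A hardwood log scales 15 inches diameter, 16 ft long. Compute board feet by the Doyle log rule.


Doyle: BF = (D - 4)^2 * L / 16
Adjusted diameter = 15 - 4 = 11 in
(D-4)^2 = 11^2 = 121
BF = 121 * 16 / 16 = 121 BF

121


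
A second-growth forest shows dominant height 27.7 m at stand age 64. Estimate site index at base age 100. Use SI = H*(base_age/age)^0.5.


Formula: SI = H_dom * (base_age / age)^0.5
Age ratio = 100 / 64 = 1.5625
sqrt(age_ratio) = 1.25
SI = 27.7 * 1.25 = 34.6 m

34.6


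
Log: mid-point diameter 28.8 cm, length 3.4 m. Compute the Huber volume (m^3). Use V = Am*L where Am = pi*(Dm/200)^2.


Huber: V = Am * L,  Am = pi*(Dm/200)^2
Am = pi*(28.8/200)^2 = 0.065144 m^2
V = 0.065144*3.4 = 0.2215 m^3

0.2215


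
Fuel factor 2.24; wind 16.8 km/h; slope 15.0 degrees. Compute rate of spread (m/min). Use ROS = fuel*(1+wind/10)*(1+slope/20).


Formula: ROS = fuel * (1 + wind/10) * (1 + slope/20)
Wind factor = 1 + 16.8/10 = 2.68
Slope factor = 1 + 15.0/20 = 1.75
ROS = 2.24 * 2.68 * 1.75 = 10.51 m/min

10.51


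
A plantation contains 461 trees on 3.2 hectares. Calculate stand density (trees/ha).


Formula: Stand Density = N_trees / Area_ha
Density = 461 trees / 3.2 ha
Density = 144 trees/ha

144


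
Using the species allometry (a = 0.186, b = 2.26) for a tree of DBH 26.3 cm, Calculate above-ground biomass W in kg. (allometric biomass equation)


Formula: W = a * DBH^b  (allometric power law)
DBH^b = 26.3^2.26 = 1618.4526
W = 0.186 * 1618.4526 = 301.0 kg

301.0


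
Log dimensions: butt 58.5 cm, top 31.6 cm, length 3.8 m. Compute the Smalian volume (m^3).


Smalian: V = (A1 + A2)/2 * L,  A = pi*(D/200)^2
A1 = pi*(58.5/200)^2 = 0.268783 m^2
A2 = pi*(31.6/200)^2 = 0.078427 m^2
V = (0.268783+0.078427)/2*3.8 = 0.6597 m^3

0.6597


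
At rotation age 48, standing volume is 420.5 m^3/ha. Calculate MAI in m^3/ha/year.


Formula: MAI = Total Volume / Stand Age
MAI = 420.5 m^3/ha / 48 years
MAI = 8.76 m^3/ha/year

8.76


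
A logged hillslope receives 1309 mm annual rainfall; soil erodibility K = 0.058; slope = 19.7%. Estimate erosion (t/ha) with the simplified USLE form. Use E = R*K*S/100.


Formula: E = R * K * S / 100  (simplified USLE)
R * K = 1309 * 0.058 = 75.922
E = 75.922 * 19.7 / 100 = 14.96 t/ha

14.96


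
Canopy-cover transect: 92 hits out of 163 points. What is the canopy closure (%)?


Formula: Canopy closure = covered points / total points * 100
Closure = 92 / 163 * 100
Closure = 0.5644 * 100 = 56.4%

56.4


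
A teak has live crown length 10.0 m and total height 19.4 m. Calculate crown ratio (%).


Formula: Crown Ratio = (Crown Length / Total Height) * 100
CR = (10.0 m / 19.4 m) * 100
CR = 0.5155 * 100 = 51.5%

51.5


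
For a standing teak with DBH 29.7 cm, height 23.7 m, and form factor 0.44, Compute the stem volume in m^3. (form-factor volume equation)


Formula: V = pi * (DBH/200)^2 * H * ff
Radius = DBH/200 = 29.7/200 = 0.1485 m
Radius^2 = 0.1485^2 = 0.02205225 m^2
V = pi * 0.02205225 * 23.7 * 0.44
V = 0.722 m^3

0.722


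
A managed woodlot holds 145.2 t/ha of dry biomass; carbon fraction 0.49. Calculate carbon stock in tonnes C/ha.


Formula: Carbon Stock = Biomass * Carbon Fraction
C = 145.2 t/ha * 0.49
C = 71.1 t C/ha

71.1


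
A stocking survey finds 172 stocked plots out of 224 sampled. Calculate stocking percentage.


Formula: Stocking % = stocked plots / total plots * 100
Stocking = 172 / 224 * 100
Stocking = 0.7679 * 100 = 76.8%

76.8


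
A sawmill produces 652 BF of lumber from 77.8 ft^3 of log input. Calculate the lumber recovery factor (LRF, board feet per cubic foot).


Formula: LRF = Lumber Output (BF) / Log Input (ft^3)
LRF = 652 BF / 77.8 ft^3
LRF = 8.38 BF/ft^3

8.38


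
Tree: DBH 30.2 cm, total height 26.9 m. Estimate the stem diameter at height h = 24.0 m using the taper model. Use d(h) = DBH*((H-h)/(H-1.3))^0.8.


Taper: d(h) = DBH * ((H - h) / (H - 1.3))^0.8
Numerator = H - h = 26.9 - 24.0 = 2.9 m
Denominator = H - 1.3 = 26.9 - 1.3 = 25.6 m
Ratio = 2.9 / 25.6 = 0.11328
d = 30.2 * 0.11328^0.8 = 5.3 cm

5.3


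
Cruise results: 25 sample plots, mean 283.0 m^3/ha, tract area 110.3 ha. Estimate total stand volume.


Formula: Total Volume = Mean Volume per ha * Total Area
Total Volume = 283.0 m^3/ha * 110.3 ha
Total Volume = 31215 m^3

31215


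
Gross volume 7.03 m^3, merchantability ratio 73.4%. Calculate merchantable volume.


Formula: MV = V_total * (merchantable_pct / 100)
Merchantable fraction = 73.4% / 100 = 0.734
MV = 7.03 m^3 * 0.734 = 5.16 m^3

5.16


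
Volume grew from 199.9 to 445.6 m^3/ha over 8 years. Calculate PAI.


Formula: PAI = (V_T2 - V_T1) / (T2 - T1)
Volume increment = 445.6 - 199.9 = 245.7 m^3/ha
PAI = 245.7 / 8 = 30.71 m^3/ha/year

30.71


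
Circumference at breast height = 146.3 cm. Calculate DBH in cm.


Formula: DBH = C / pi
DBH = 146.3 / pi
pi = 3.14159...
DBH = 46.6 cm

46.6


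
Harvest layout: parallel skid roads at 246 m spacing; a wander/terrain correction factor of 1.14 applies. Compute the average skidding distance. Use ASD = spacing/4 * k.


Formula: ASD = (spacing / 4) * correction
Uncorrected distance = spacing / 4 = 246 / 4 = 61.5 m
ASD = 61.5 * 1.14 = 70 m

70


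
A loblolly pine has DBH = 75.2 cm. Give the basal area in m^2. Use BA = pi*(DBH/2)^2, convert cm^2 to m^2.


Formula: BA = pi * (DBH/2)^2 / 10000  (cm^2 to m^2)
Radius = DBH/2 = 75.2/2 = 37.6 cm
BA = pi * 37.6^2 / 10000
   = 4441.458 cm^2 / 10000
   = 0.4441 m^2

0.4441


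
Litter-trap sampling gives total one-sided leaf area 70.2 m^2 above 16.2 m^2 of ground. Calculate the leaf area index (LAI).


Formula: LAI = total leaf area / ground area  (dimensionless)
LAI = 70.2 m^2 / 16.2 m^2
LAI = 4.33

4.33


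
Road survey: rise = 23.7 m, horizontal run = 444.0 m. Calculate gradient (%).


Formula: Gradient = rise / run * 100
Gradient = 23.7 / 444.0 * 100 = 5.3%

5.3


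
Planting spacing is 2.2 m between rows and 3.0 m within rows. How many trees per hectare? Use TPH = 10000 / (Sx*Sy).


Formula: TPH = 10000 m^2/ha / (spacing_x * spacing_y)
Area per tree = 2.2 m * 3.0 m = 6.6 m^2
TPH = 10000 / 6.6 = 1515 trees/ha

1515


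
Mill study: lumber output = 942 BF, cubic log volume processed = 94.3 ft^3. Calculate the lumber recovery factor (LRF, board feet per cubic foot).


Formula: LRF = Lumber Output (BF) / Log Input (ft^3)
LRF = 942 BF / 94.3 ft^3
LRF = 9.99 BF/ft^3

9.99


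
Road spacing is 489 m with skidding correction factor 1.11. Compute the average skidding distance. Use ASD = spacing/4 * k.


Formula: ASD = (spacing / 4) * correction
Uncorrected distance = spacing / 4 = 489 / 4 = 122.25 m
ASD = 122.25 * 1.11 = 136 m

136


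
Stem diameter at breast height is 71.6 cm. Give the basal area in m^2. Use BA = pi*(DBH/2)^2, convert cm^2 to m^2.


Formula: BA = pi * (DBH/2)^2 / 10000  (cm^2 to m^2)
Radius = DBH/2 = 71.6/2 = 35.8 cm
BA = pi * 35.8^2 / 10000
   = 4026.3908 cm^2 / 10000
   = 0.4026 m^2

0.4026


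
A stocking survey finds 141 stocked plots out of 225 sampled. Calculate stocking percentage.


Formula: Stocking % = stocked plots / total plots * 100
Stocking = 141 / 225 * 100
Stocking = 0.6267 * 100 = 62.7%

62.7


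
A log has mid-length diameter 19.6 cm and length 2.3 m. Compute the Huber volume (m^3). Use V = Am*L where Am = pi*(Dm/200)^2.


Huber: V = Am * L,  Am = pi*(Dm/200)^2
Am = pi*(19.6/200)^2 = 0.030172 m^2
V = 0.030172*2.3 = 0.0694 m^3

0.0694


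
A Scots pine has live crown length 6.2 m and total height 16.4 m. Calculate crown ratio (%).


Formula: Crown Ratio = (Crown Length / Total Height) * 100
CR = (6.2 m / 16.4 m) * 100
CR = 0.378 * 100 = 37.8%

37.8


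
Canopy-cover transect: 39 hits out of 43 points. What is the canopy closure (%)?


Formula: Canopy closure = covered points / total points * 100
Closure = 39 / 43 * 100
Closure = 0.907 * 100 = 90.7%

90.7


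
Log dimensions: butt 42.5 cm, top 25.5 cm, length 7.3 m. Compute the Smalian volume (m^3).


Smalian: V = (A1 + A2)/2 * L,  A = pi*(D/200)^2
A1 = pi*(42.5/200)^2 = 0.141863 m^2
A2 = pi*(25.5/200)^2 = 0.051071 m^2
V = (0.141863+0.051071)/2*7.3 = 0.7042 m^3

0.7042


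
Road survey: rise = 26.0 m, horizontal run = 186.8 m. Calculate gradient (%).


Formula: Gradient = rise / run * 100
Gradient = 26.0 / 186.8 * 100 = 13.9%

13.9


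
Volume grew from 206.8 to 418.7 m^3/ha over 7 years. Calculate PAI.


Formula: PAI = (V_T2 - V_T1) / (T2 - T1)
Volume increment = 418.7 - 206.8 = 211.9 m^3/ha
PAI = 211.9 / 7 = 30.27 m^3/ha/year

30.27


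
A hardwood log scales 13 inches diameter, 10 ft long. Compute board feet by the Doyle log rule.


Doyle: BF = (D - 4)^2 * L / 16
Adjusted diameter = 13 - 4 = 9 in
(D-4)^2 = 9^2 = 81
BF = 81 * 10 / 16 = 51 BF

51


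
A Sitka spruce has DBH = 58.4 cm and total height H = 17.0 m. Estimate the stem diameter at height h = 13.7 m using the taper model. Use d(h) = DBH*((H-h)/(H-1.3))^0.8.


Taper: d(h) = DBH * ((H - h) / (H - 1.3))^0.8
Numerator = H - h = 17.0 - 13.7 = 3.3 m
Denominator = H - 1.3 = 17.0 - 1.3 = 15.7 m
Ratio = 3.3 / 15.7 = 0.21019
d = 58.4 * 0.21019^0.8 = 16.8 cm

16.8


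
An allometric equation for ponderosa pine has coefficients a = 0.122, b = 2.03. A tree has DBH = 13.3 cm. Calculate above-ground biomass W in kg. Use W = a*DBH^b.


Formula: W = a * DBH^b  (allometric power law)
DBH^b = 13.3^2.03 = 191.1696
W = 0.122 * 191.1696 = 23.3 kg

23.3


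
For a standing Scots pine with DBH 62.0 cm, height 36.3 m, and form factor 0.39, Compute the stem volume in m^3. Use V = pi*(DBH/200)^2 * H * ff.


Formula: V = pi * (DBH/200)^2 * H * ff
Radius = DBH/200 = 62.0/200 = 0.31 m
Radius^2 = 0.31^2 = 0.0961 m^2
V = pi * 0.0961 * 36.3 * 0.39
V = 4.274 m^3

4.274


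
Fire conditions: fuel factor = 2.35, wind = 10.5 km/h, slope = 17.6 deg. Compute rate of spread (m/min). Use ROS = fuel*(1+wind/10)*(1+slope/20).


Formula: ROS = fuel * (1 + wind/10) * (1 + slope/20)
Wind factor = 1 + 10.5/10 = 2.05
Slope factor = 1 + 17.6/20 = 1.88
ROS = 2.35 * 2.05 * 1.88 = 9.06 m/min

9.06


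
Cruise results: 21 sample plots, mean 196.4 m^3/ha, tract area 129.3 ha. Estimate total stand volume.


Formula: Total Volume = Mean Volume per ha * Total Area
Total Volume = 196.4 m^3/ha * 129.3 ha
Total Volume = 25395 m^3

25395


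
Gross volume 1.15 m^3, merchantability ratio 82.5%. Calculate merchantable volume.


Formula: MV = V_total * (merchantable_pct / 100)
Merchantable fraction = 82.5% / 100 = 0.825
MV = 1.15 m^3 * 0.825 = 0.949 m^3

0.949


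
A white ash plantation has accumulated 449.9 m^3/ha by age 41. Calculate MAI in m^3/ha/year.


Formula: MAI = Total Volume / Stand Age
MAI = 449.9 m^3/ha / 41 years
MAI = 10.97 m^3/ha/year

10.97


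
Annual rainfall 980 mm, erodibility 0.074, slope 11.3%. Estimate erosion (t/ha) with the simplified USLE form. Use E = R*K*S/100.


Formula: E = R * K * S / 100  (simplified USLE)
R * K = 980 * 0.074 = 72.52
E = 72.52 * 11.3 / 100 = 8.19 t/ha

8.19


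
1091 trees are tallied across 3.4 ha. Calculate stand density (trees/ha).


Formula: Stand Density = N_trees / Area_ha
Density = 1091 trees / 3.4 ha
Density = 321 trees/ha

321


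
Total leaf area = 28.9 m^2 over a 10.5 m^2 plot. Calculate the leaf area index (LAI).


Formula: LAI = total leaf area / ground area  (dimensionless)
LAI = 28.9 m^2 / 10.5 m^2
LAI = 2.75

2.75


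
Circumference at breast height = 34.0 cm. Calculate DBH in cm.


Formula: DBH = C / pi
DBH = 34.0 / pi
pi = 3.14159...
DBH = 10.8 cm

10.8


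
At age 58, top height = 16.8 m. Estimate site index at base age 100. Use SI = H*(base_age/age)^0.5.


Formula: SI = H_dom * (base_age / age)^0.5
Age ratio = 100 / 58 = 1.72414
sqrt(age_ratio) = 1.31306
SI = 16.8 * 1.31306 = 22.1 m

22.1


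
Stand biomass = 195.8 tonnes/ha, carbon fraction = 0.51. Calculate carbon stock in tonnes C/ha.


Formula: Carbon Stock = Biomass * Carbon Fraction
C = 195.8 t/ha * 0.51
C = 99.9 t C/ha

99.9


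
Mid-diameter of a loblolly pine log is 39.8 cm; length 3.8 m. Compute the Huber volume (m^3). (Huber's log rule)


Huber: V = Am * L,  Am = pi*(Dm/200)^2
Am = pi*(39.8/200)^2 = 0.12441 m^2
V = 0.12441*3.8 = 0.4728 m^3

0.4728


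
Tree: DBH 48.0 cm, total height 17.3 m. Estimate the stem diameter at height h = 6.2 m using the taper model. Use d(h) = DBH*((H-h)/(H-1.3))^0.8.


Taper: d(h) = DBH * ((H - h) / (H - 1.3))^0.8
Numerator = H - h = 17.3 - 6.2 = 11.1 m
Denominator = H - 1.3 = 17.3 - 1.3 = 16.0 m
Ratio = 11.1 / 16.0 = 0.69375
d = 48.0 * 0.69375^0.8 = 35.8 cm

35.8


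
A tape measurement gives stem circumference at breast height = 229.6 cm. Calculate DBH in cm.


Formula: DBH = C / pi
DBH = 229.6 / pi
pi = 3.14159...
DBH = 73.1 cm

73.1


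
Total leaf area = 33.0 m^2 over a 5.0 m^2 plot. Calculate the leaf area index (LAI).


Formula: LAI = total leaf area / ground area  (dimensionless)
LAI = 33.0 m^2 / 5.0 m^2
LAI = 6.6

6.6


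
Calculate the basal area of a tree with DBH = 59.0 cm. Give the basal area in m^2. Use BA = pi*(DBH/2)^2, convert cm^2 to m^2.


Formula: BA = pi * (DBH/2)^2 / 10000  (cm^2 to m^2)
Radius = DBH/2 = 59.0/2 = 29.5 cm
BA = pi * 29.5^2 / 10000
   = 2733.971 cm^2 / 10000
   = 0.2734 m^2

0.2734


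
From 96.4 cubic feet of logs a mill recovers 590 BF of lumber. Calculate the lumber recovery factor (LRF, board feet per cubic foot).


Formula: LRF = Lumber Output (BF) / Log Input (ft^3)
LRF = 590 BF / 96.4 ft^3
LRF = 6.12 BF/ft^3

6.12


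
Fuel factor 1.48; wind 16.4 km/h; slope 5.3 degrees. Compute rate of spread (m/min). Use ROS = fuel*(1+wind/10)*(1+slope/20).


Formula: ROS = fuel * (1 + wind/10) * (1 + slope/20)
Wind factor = 1 + 16.4/10 = 2.64
Slope factor = 1 + 5.3/20 = 1.265
ROS = 1.48 * 2.64 * 1.265 = 4.94 m/min

4.94


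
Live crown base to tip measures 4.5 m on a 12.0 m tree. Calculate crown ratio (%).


Formula: Crown Ratio = (Crown Length / Total Height) * 100
CR = (4.5 m / 12.0 m) * 100
CR = 0.375 * 100 = 37.5%

37.5


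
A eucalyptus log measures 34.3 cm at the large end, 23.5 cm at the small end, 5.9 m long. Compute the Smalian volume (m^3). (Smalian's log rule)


Smalian: V = (A1 + A2)/2 * L,  A = pi*(D/200)^2
A1 = pi*(34.3/200)^2 = 0.092401 m^2
A2 = pi*(23.5/200)^2 = 0.043374 m^2
V = (0.092401+0.043374)/2*5.9 = 0.4005 m^3

0.4005


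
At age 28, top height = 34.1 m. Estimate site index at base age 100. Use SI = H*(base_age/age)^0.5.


Formula: SI = H_dom * (base_age / age)^0.5
Age ratio = 100 / 28 = 3.57143
sqrt(age_ratio) = 1.88982
SI = 34.1 * 1.88982 = 64.4 m

64.4


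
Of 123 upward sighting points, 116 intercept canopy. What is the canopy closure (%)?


Formula: Canopy closure = covered points / total points * 100
Closure = 116 / 123 * 100
Closure = 0.9431 * 100 = 94.3%

94.3


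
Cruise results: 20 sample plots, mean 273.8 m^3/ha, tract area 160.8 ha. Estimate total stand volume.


Formula: Total Volume = Mean Volume per ha * Total Area
Total Volume = 273.8 m^3/ha * 160.8 ha
Total Volume = 44027 m^3

44027


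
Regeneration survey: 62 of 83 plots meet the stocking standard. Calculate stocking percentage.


Formula: Stocking % = stocked plots / total plots * 100
Stocking = 62 / 83 * 100
Stocking = 0.747 * 100 = 74.7%

74.7


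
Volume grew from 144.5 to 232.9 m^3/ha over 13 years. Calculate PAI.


Formula: PAI = (V_T2 - V_T1) / (T2 - T1)
Volume increment = 232.9 - 144.5 = 88.4 m^3/ha
PAI = 88.4 / 13 = 6.8 m^3/ha/year

6.8


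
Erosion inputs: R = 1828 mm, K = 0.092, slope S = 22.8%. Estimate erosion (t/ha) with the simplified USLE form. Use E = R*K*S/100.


Formula: E = R * K * S / 100  (simplified USLE)
R * K = 1828 * 0.092 = 168.176
E = 168.176 * 22.8 / 100 = 38.34 t/ha

38.34


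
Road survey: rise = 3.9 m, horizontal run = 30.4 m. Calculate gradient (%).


Formula: Gradient = rise / run * 100
Gradient = 3.9 / 30.4 * 100 = 12.8%

12.8


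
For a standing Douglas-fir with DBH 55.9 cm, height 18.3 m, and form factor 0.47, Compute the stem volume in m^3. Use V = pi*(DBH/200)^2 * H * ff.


Formula: V = pi * (DBH/200)^2 * H * ff
Radius = DBH/200 = 55.9/200 = 0.2795 m
Radius^2 = 0.2795^2 = 0.07812025 m^2
V = pi * 0.07812025 * 18.3 * 0.47
V = 2.111 m^3

2.111


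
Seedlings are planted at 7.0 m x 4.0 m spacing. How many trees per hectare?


Formula: TPH = 10000 m^2/ha / (spacing_x * spacing_y)
Area per tree = 7.0 m * 4.0 m = 28.0 m^2
TPH = 10000 / 28.0 = 357 trees/ha

357


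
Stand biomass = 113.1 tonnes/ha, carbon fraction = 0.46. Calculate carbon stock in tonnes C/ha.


Formula: Carbon Stock = Biomass * Carbon Fraction
C = 113.1 t/ha * 0.46
C = 52.0 t C/ha

52.0


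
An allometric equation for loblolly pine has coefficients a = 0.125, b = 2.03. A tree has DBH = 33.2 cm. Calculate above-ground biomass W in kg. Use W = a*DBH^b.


Formula: W = a * DBH^b  (allometric power law)
DBH^b = 33.2^2.03 = 1224.3633
W = 0.125 * 1224.3633 = 153.0 kg

153.0


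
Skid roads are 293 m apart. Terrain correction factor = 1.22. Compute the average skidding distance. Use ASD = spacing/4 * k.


Formula: ASD = (spacing / 4) * correction
Uncorrected distance = spacing / 4 = 293 / 4 = 73.25 m
ASD = 73.25 * 1.22 = 89 m

89


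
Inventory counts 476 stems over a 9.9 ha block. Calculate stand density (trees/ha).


Formula: Stand Density = N_trees / Area_ha
Density = 476 trees / 9.9 ha
Density = 48 trees/ha

48


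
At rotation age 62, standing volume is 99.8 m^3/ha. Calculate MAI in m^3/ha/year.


Formula: MAI = Total Volume / Stand Age
MAI = 99.8 m^3/ha / 62 years
MAI = 1.61 m^3/ha/year

1.61


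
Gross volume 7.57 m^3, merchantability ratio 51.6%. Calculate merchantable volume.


Formula: MV = V_total * (merchantable_pct / 100)
Merchantable fraction = 51.6% / 100 = 0.516
MV = 7.57 m^3 * 0.516 = 3.906 m^3

3.906


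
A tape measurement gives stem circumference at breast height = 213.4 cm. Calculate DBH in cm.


Formula: DBH = C / pi
DBH = 213.4 / pi
pi = 3.14159...
DBH = 67.9 cm

67.9


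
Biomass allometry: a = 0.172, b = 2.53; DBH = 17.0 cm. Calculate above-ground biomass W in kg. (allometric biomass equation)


Formula: W = a * DBH^b  (allometric power law)
DBH^b = 17.0^2.53 = 1297.2861
W = 0.172 * 1297.2861 = 223.1 kg

223.1


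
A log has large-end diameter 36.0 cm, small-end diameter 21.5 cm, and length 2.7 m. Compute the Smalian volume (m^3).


Smalian: V = (A1 + A2)/2 * L,  A = pi*(D/200)^2
A1 = pi*(36.0/200)^2 = 0.101788 m^2
A2 = pi*(21.5/200)^2 = 0.036305 m^2
V = (0.101788+0.036305)/2*2.7 = 0.1864 m^3

0.1864


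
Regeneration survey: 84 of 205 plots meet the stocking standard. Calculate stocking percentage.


Formula: Stocking % = stocked plots / total plots * 100
Stocking = 84 / 205 * 100
Stocking = 0.4098 * 100 = 41.0%

41.0


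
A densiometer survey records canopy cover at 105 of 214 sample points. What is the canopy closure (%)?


Formula: Canopy closure = covered points / total points * 100
Closure = 105 / 214 * 100
Closure = 0.4907 * 100 = 49.1%

49.1


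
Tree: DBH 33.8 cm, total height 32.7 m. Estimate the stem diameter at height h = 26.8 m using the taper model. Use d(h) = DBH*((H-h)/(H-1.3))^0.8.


Taper: d(h) = DBH * ((H - h) / (H - 1.3))^0.8
Numerator = H - h = 32.7 - 26.8 = 5.9 m
Denominator = H - 1.3 = 32.7 - 1.3 = 31.4 m
Ratio = 5.9 / 31.4 = 0.1879
d = 33.8 * 0.1879^0.8 = 8.9 cm

8.9


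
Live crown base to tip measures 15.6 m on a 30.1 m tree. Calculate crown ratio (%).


Formula: Crown Ratio = (Crown Length / Total Height) * 100
CR = (15.6 m / 30.1 m) * 100
CR = 0.5183 * 100 = 51.8%

51.8


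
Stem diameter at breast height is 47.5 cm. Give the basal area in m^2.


Formula: BA = pi * (DBH/2)^2 / 10000  (cm^2 to m^2)
Radius = DBH/2 = 47.5/2 = 23.75 cm
BA = pi * 23.75^2 / 10000
   = 1772.0546 cm^2 / 10000
   = 0.1772 m^2

0.1772


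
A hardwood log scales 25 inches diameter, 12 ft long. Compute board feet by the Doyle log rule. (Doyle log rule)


Doyle: BF = (D - 4)^2 * L / 16
Adjusted diameter = 25 - 4 = 21 in
(D-4)^2 = 21^2 = 441
BF = 441 * 12 / 16 = 331 BF

331


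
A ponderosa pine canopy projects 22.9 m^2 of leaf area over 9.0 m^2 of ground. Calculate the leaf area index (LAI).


Formula: LAI = total leaf area / ground area  (dimensionless)
LAI = 22.9 m^2 / 9.0 m^2
LAI = 2.54

2.54


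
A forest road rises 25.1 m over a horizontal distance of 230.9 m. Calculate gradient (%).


Formula: Gradient = rise / run * 100
Gradient = 25.1 / 230.9 * 100 = 10.9%

10.9


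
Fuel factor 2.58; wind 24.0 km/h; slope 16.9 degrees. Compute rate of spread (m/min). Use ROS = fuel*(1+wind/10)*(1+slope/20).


Formula: ROS = fuel * (1 + wind/10) * (1 + slope/20)
Wind factor = 1 + 24.0/10 = 3.4
Slope factor = 1 + 16.9/20 = 1.845
ROS = 2.58 * 3.4 * 1.845 = 16.18 m/min

16.18


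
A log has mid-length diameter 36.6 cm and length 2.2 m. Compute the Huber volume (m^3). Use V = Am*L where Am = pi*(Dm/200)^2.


Huber: V = Am * L,  Am = pi*(Dm/200)^2
Am = pi*(36.6/200)^2 = 0.105209 m^2
V = 0.105209*2.2 = 0.2315 m^3

0.2315


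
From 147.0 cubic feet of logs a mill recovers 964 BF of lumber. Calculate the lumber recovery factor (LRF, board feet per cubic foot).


Formula: LRF = Lumber Output (BF) / Log Input (ft^3)
LRF = 964 BF / 147.0 ft^3
LRF = 6.56 BF/ft^3

6.56


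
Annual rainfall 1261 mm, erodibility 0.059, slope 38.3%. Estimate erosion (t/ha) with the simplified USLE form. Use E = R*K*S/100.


Formula: E = R * K * S / 100  (simplified USLE)
R * K = 1261 * 0.059 = 74.399
E = 74.399 * 38.3 / 100 = 28.49 t/ha

28.49


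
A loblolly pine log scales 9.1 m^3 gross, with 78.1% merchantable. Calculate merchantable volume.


Formula: MV = V_total * (merchantable_pct / 100)
Merchantable fraction = 78.1% / 100 = 0.781
MV = 9.1 m^3 * 0.781 = 7.107 m^3

7.107


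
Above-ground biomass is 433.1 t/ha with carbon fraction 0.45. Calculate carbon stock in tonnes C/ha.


Formula: Carbon Stock = Biomass * Carbon Fraction
C = 433.1 t/ha * 0.45
C = 194.9 t C/ha

194.9


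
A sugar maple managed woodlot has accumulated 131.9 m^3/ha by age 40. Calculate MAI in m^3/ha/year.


Formula: MAI = Total Volume / Stand Age
MAI = 131.9 m^3/ha / 40 years
MAI = 3.3 m^3/ha/year

3.3


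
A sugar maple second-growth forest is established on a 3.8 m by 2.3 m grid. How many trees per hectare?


Formula: TPH = 10000 m^2/ha / (spacing_x * spacing_y)
Area per tree = 3.8 m * 2.3 m = 8.74 m^2
TPH = 10000 / 8.74 = 1144 trees/ha

1144


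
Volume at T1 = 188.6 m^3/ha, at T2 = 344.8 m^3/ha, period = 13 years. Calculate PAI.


Formula: PAI = (V_T2 - V_T1) / (T2 - T1)
Volume increment = 344.8 - 188.6 = 156.2 m^3/ha
PAI = 156.2 / 13 = 12.02 m^3/ha/year

12.02


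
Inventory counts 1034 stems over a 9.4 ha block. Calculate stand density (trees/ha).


Formula: Stand Density = N_trees / Area_ha
Density = 1034 trees / 9.4 ha
Density = 110 trees/ha

110


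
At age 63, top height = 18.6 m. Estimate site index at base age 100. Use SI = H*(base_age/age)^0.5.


Formula: SI = H_dom * (base_age / age)^0.5
Age ratio = 100 / 63 = 1.5873
sqrt(age_ratio) = 1.25988
SI = 18.6 * 1.25988 = 23.4 m

23.4


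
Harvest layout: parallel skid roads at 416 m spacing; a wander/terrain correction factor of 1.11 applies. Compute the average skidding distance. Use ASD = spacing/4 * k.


Formula: ASD = (spacing / 4) * correction
Uncorrected distance = spacing / 4 = 416 / 4 = 104 m
ASD = 104 * 1.11 = 115 m

115


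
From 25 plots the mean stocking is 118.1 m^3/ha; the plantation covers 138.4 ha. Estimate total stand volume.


Formula: Total Volume = Mean Volume per ha * Total Area
Total Volume = 118.1 m^3/ha * 138.4 ha
Total Volume = 16345 m^3

16345


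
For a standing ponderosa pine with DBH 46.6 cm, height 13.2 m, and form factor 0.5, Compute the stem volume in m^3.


Formula: V = pi * (DBH/200)^2 * H * ff
Radius = DBH/200 = 46.6/200 = 0.233 m
Radius^2 = 0.233^2 = 0.054289 m^2
V = pi * 0.054289 * 13.2 * 0.5
V = 1.126 m^3

1.126


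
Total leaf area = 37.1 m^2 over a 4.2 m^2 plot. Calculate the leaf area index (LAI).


Formula: LAI = total leaf area / ground area  (dimensionless)
LAI = 37.1 m^2 / 4.2 m^2
LAI = 8.83

8.83


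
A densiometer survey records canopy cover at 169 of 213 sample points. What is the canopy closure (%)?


Formula: Canopy closure = covered points / total points * 100
Closure = 169 / 213 * 100
Closure = 0.7934 * 100 = 79.3%

79.3


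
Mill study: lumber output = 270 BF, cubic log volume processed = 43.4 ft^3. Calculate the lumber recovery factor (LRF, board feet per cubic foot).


Formula: LRF = Lumber Output (BF) / Log Input (ft^3)
LRF = 270 BF / 43.4 ft^3
LRF = 6.22 BF/ft^3

6.22


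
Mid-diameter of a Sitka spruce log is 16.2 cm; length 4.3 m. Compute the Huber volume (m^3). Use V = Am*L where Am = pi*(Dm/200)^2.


Huber: V = Am * L,  Am = pi*(Dm/200)^2
Am = pi*(16.2/200)^2 = 0.020612 m^2
V = 0.020612*4.3 = 0.0886 m^3

0.0886


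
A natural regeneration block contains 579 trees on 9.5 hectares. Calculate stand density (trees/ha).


Formula: Stand Density = N_trees / Area_ha
Density = 579 trees / 9.5 ha
Density = 61 trees/ha

61


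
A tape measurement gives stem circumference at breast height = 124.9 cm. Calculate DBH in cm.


Formula: DBH = C / pi
DBH = 124.9 / pi
pi = 3.14159...
DBH = 39.8 cm

39.8


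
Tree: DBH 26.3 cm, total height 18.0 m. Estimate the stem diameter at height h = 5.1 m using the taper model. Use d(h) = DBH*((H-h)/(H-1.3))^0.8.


Taper: d(h) = DBH * ((H - h) / (H - 1.3))^0.8
Numerator = H - h = 18.0 - 5.1 = 12.9 m
Denominator = H - 1.3 = 18.0 - 1.3 = 16.7 m
Ratio = 12.9 / 16.7 = 0.77246
d = 26.3 * 0.77246^0.8 = 21.4 cm

21.4


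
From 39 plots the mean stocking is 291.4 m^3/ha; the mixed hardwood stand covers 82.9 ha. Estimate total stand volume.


Formula: Total Volume = Mean Volume per ha * Total Area
Total Volume = 291.4 m^3/ha * 82.9 ha
Total Volume = 24157 m^3

24157


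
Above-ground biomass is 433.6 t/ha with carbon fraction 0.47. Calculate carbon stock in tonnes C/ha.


Formula: Carbon Stock = Biomass * Carbon Fraction
C = 433.6 t/ha * 0.47
C = 203.8 t C/ha

203.8


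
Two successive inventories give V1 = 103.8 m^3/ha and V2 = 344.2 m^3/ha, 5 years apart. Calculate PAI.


Formula: PAI = (V_T2 - V_T1) / (T2 - T1)
Volume increment = 344.2 - 103.8 = 240.4 m^3/ha
PAI = 240.4 / 5 = 48.08 m^3/ha/year

48.08


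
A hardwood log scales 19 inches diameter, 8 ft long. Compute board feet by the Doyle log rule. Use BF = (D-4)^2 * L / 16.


Doyle: BF = (D - 4)^2 * L / 16
Adjusted diameter = 19 - 4 = 15 in
(D-4)^2 = 15^2 = 225
BF = 225 * 8 / 16 = 113 BF

113


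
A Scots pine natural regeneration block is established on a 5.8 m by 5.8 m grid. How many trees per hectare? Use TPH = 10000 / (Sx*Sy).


Formula: TPH = 10000 m^2/ha / (spacing_x * spacing_y)
Area per tree = 5.8 m * 5.8 m = 33.64 m^2
TPH = 10000 / 33.64 = 297 trees/ha

297


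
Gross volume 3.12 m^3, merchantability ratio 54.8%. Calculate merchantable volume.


Formula: MV = V_total * (merchantable_pct / 100)
Merchantable fraction = 54.8% / 100 = 0.548
MV = 3.12 m^3 * 0.548 = 1.71 m^3

1.71


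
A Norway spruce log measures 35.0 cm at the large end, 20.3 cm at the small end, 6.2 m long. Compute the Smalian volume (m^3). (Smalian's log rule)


Smalian: V = (A1 + A2)/2 * L,  A = pi*(D/200)^2
A1 = pi*(35.0/200)^2 = 0.096211 m^2
A2 = pi*(20.3/200)^2 = 0.032365 m^2
V = (0.096211+0.032365)/2*6.2 = 0.3986 m^3

0.3986


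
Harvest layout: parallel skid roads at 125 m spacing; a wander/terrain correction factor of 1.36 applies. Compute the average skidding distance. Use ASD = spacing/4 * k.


Formula: ASD = (spacing / 4) * correction
Uncorrected distance = spacing / 4 = 125 / 4 = 31.25 m
ASD = 31.25 * 1.36 = 43 m

43


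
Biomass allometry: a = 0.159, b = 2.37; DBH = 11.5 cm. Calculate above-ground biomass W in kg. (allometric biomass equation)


Formula: W = a * DBH^b  (allometric power law)
DBH^b = 11.5^2.37 = 326.478
W = 0.159 * 326.478 = 51.9 kg

51.9


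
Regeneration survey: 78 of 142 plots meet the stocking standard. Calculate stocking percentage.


Formula: Stocking % = stocked plots / total plots * 100
Stocking = 78 / 142 * 100
Stocking = 0.5493 * 100 = 54.9%

54.9


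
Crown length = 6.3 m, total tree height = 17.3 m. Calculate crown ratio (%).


Formula: Crown Ratio = (Crown Length / Total Height) * 100
CR = (6.3 m / 17.3 m) * 100
CR = 0.3642 * 100 = 36.4%

36.4


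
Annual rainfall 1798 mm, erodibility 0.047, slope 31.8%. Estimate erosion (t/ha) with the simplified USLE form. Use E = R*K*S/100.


Formula: E = R * K * S / 100  (simplified USLE)
R * K = 1798 * 0.047 = 84.506
E = 84.506 * 31.8 / 100 = 26.87 t/ha

26.87


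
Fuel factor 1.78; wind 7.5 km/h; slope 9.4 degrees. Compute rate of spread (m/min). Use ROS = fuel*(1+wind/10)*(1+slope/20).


Formula: ROS = fuel * (1 + wind/10) * (1 + slope/20)
Wind factor = 1 + 7.5/10 = 1.75
Slope factor = 1 + 9.4/20 = 1.47
ROS = 1.78 * 1.75 * 1.47 = 4.58 m/min

4.58


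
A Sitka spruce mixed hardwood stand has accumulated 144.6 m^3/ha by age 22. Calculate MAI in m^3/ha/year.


Formula: MAI = Total Volume / Stand Age
MAI = 144.6 m^3/ha / 22 years
MAI = 6.57 m^3/ha/year

6.57


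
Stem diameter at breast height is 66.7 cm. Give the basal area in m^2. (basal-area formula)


Formula: BA = pi * (DBH/2)^2 / 10000  (cm^2 to m^2)
Radius = DBH/2 = 66.7/2 = 33.35 cm
BA = pi * 33.35^2 / 10000
   = 3494.15 cm^2 / 10000
   = 0.3494 m^2

0.3494
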